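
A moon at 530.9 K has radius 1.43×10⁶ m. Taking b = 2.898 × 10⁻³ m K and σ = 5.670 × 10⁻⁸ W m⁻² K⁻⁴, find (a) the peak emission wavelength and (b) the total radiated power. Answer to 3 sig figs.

λ_max ≈ 5.46 μm; P ≈ 1.16×10¹⁷ W

(a) λ_max = b/T = 2.898×10⁻³/530.9 = 5.459×10⁻⁶ m = 5.46 μm.
Surface area A = 4πR² = 4π(1.43×10⁶ m)² = 2.56970×10¹³ m².
(b) P = σAT⁴ = 5.670×10⁻⁸×2.56970×10¹³×(530.9)⁴ = 1.16×10¹⁷ W.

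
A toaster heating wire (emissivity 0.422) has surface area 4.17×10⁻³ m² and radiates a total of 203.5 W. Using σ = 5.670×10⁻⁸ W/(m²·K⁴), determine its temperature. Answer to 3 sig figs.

T ≈ 1.20×10³ K

Area A = 4.17×10⁻³ m².
P = εσAT⁴ ⇒ T = (P/(εσA))^(1/4) = (203.5/(0.422×5.670×10⁻⁸×4.17×10⁻³))^(1/4) = 1.20×10³ K.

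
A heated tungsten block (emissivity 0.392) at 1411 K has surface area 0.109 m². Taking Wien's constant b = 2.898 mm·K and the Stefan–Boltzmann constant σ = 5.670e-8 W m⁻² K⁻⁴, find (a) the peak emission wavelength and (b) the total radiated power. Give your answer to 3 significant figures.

(a) λ_max = b/T = 2.898×10⁻³/1411 = 2.054×10⁻⁶ m = 2.05×10³ nm.
Area A = 0.109 m².
(b) P = εσAT⁴ = 0.392×5.670×10⁻⁸×0.109×(1411)⁴ = 9.60×10³ W.

λ_max ≈ 2.05×10³ nm; P ≈ 9.60×10³ W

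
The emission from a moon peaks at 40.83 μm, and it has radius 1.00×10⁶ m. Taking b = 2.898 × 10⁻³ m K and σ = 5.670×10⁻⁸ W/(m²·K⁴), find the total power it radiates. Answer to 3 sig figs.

P ≈ 1.81×10¹³ W

Wien's law: T = b/λ_max = 2.898×10⁻³/4.083×10⁻⁵ = 70.9772 K.
Surface area A = 4πR² = 4π(1.00×10⁶ m)² = 1.25664×10¹³ m².
Then P = σAT⁴ = 5.670×10⁻⁸×1.25664×10¹³×(70.9772)⁴ = 1.81×10¹³ W.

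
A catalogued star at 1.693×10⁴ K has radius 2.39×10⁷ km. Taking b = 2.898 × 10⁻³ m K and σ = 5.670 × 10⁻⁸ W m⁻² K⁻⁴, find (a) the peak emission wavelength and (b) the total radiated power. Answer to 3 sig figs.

λ_max ≈ 171 nm; P ≈ 3.34×10³¹ W

(a) λ_max = b/T = 2.898×10⁻³/1.693×10⁴ = 1.712×10⁻⁷ m = 171 nm.
Surface area A = 4πR² = 4π(2.39×10¹⁰ m)² = 7.17804×10²¹ m².
(b) P = σAT⁴ = 5.670×10⁻⁸×7.17804×10²¹×(1.693×10⁴)⁴ = 3.34×10³¹ W.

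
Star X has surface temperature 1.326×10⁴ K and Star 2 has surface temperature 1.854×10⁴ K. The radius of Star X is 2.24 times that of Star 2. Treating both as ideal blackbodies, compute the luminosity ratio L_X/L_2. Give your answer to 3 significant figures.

L ∝ R²T⁴, so L_X/L_2 = (R_X/R_2)²(T_X/T_2)⁴ = (2.24)² × (1.326×10⁴/1.854×10⁴)⁴ = 5.0176 × 0.261659 = 1.31.

L_X/L_2 ≈ 1.31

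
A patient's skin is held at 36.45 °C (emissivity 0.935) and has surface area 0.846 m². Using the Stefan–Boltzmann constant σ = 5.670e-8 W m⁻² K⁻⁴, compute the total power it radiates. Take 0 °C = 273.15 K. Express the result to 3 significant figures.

T = 36.45 °C + 273.15 = 309.60 K.
Area A = 0.846 m².
P = εσAT⁴ = 0.935 × 5.670×10⁻⁸ × 0.846 × (309.60)⁴ = 412 W.

P ≈ 412 W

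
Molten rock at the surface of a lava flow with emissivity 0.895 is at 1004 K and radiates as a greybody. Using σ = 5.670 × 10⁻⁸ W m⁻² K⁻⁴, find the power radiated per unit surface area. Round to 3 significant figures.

Stefan–Boltzmann: I = εσT⁴ = 0.895 × 5.670×10⁻⁸ × (1004)⁴ = 5.16×10⁴ W/m².

I ≈ 5.16×10⁴ W/m²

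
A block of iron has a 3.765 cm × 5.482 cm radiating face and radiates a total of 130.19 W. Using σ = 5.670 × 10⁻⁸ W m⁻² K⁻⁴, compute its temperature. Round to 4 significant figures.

Area A = 0.03765 × 0.05482 = 2.06397×10⁻³ m².
P = σAT⁴ ⇒ T = (P/(σA))^(1/4) = (130.19/(5.670×10⁻⁸×2.06397×10⁻³))^(1/4) = 1027 K.

T ≈ 1027 K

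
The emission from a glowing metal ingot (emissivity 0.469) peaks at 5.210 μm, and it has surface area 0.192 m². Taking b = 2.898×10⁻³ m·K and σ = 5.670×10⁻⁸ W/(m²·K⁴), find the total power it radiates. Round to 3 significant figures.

P ≈ 489 W

Wien's law: T = b/λ_max = 2.898×10⁻³/5.210×10⁻⁶ = 556.238 K.
Area A = 0.192 m².
Then P = εσAT⁴ = 0.469×5.670×10⁻⁸×0.192×(556.238)⁴ = 489 W.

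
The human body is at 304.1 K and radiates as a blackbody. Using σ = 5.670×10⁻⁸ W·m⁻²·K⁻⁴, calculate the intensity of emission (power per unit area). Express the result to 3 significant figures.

Stefan–Boltzmann: I = σT⁴ = 5.670×10⁻⁸ × (304.1)⁴ = 485 W/m².

I ≈ 485 W/m²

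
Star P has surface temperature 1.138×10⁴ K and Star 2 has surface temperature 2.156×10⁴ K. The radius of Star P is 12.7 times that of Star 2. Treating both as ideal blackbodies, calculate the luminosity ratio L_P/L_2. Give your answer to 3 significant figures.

L ∝ R²T⁴, so L_P/L_2 = (R_P/R_2)²(T_P/T_2)⁴ = (12.7)² × (1.138×10⁴/2.156×10⁴)⁴ = 161.29 × 0.0776201 = 12.5.

L_P/L_2 ≈ 12.5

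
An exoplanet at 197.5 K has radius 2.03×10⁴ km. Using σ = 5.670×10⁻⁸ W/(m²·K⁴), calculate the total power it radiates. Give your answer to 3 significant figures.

Surface area A = 4πR² = 4π(2.03×10⁷ m)² = 5.17848×10¹⁵ m².
P = σAT⁴ = 5.670×10⁻⁸ × 5.17848×10¹⁵ × (197.5)⁴ = 4.47×10¹⁷ W.

P ≈ 4.47×10¹⁷ W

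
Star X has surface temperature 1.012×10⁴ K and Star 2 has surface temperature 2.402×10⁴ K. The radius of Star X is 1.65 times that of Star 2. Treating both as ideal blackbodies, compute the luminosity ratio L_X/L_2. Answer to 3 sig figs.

L ∝ R²T⁴, so L_X/L_2 = (R_X/R_2)²(T_X/T_2)⁴ = (1.65)² × (1.012×10⁴/2.402×10⁴)⁴ = 2.7225 × 0.0315087 = 0.0858.

L_X/L_2 ≈ 0.0858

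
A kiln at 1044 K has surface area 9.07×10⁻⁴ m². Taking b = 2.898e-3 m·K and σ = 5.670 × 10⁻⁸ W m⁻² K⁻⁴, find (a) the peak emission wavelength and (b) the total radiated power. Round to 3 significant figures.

(a) λ_max = b/T = 2.898×10⁻³/1044 = 2.776×10⁻⁶ m = 2.78×10³ nm.
Area A = 9.07×10⁻⁴ m².
(b) P = σAT⁴ = 5.670×10⁻⁸×9.07×10⁻⁴×(1044)⁴ = 61.1 W.

λ_max ≈ 2.78×10³ nm; P ≈ 61.1 W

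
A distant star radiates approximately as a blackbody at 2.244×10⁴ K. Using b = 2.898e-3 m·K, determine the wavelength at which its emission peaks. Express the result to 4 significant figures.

Wien's displacement law: λ_max = b/T = (2.898×10⁻³ m·K)/(2.244×10⁴ K) = 1.2914×10⁻⁷ m.
That is 129.1 nm, in the ultraviolet range.

λ_max ≈ 129.1 nm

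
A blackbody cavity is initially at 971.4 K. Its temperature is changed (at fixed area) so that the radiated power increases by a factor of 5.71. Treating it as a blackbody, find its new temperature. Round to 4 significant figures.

P ∝ T⁴, so T₂/T₁ = (P₂/P₁)^(1/4) = (5.71)^(1/4) = 1.54582.
T₂ = 971.4 × 1.54582 = 1502 K.

T₂ ≈ 1502 K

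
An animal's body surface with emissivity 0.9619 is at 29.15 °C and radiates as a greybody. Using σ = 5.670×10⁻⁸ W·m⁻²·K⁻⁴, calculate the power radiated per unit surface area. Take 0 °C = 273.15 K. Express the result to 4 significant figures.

T = 29.15 °C + 273.15 = 302.30 K.
Stefan–Boltzmann: I = εσT⁴ = 0.9619 × 5.670×10⁻⁸ × (302.30)⁴ = 455.5 W/m².

I ≈ 455.5 W/m²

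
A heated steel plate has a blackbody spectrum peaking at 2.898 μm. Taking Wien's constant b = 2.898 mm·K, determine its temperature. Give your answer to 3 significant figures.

Wien's law gives T = b/λ_max = (2.898×10⁻³ m·K)/(2.898×10⁻⁶ m) = 1.00×10³ K.

T ≈ 1.00×10³ K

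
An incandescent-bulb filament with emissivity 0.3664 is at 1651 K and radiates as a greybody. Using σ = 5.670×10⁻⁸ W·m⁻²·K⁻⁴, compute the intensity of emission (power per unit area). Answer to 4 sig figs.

I ≈ 1.544×10⁵ W/m²

Stefan–Boltzmann: I = εσT⁴ = 0.3664 × 5.670×10⁻⁸ × (1651)⁴ = 1.544×10⁵ W/m².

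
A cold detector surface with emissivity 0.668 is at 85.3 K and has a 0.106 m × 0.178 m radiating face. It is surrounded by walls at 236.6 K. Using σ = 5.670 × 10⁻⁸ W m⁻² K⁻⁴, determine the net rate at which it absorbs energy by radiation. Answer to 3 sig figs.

Area A = 0.106 × 0.178 = 0.018868 m².
Net radiated power P_net = εσA(T⁴ − T₀⁴) = 0.668×5.670×10⁻⁸×0.018868×(85.3⁴ − 236.6⁴).
T⁴ − T₀⁴ = 5.29415×10⁷ − 3.13371×10⁹ = -3.08077×10⁹ K⁴, so P_net = -2.20 W — negative, meaning a net gain of 2.20 W.

Net gain ≈ 2.20 W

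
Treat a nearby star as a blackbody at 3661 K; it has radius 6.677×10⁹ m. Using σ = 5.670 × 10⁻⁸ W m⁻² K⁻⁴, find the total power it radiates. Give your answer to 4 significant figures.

Surface area A = 4πR² = 4π(6.677×10⁹ m)² = 5.60238×10²⁰ m².
P = σAT⁴ = 5.670×10⁻⁸ × 5.60238×10²⁰ × (3661)⁴ = 5.706×10²⁷ W.

P ≈ 5.706×10²⁷ W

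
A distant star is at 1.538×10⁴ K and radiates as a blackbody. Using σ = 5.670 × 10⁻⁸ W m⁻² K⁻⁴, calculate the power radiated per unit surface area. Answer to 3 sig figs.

Stefan–Boltzmann: I = σT⁴ = 5.670×10⁻⁸ × (1.538×10⁴)⁴ = 3.17×10⁹ W/m².

I ≈ 3.17×10⁹ W/m²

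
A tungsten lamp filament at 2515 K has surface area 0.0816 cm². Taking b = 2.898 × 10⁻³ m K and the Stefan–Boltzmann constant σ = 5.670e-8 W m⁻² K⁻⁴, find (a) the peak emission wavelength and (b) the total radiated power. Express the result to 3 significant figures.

(a) λ_max = b/T = 2.898×10⁻³/2515 = 1.152×10⁻⁶ m = 1.15 μm.
Area A = 0.0816 cm² = 8.16×10⁻⁶ m².
(b) P = σAT⁴ = 5.670×10⁻⁸×8.16×10⁻⁶×(2515)⁴ = 18.5 W.

λ_max ≈ 1.15 μm; P ≈ 18.5 W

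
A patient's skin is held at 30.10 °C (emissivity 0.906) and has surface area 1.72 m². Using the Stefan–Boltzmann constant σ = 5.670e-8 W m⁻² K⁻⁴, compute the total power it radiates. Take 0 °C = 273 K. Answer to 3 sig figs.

T = 30.10 °C + 273 = 303.10 K.
Area A = 1.72 m².
P = εσAT⁴ = 0.906 × 5.670×10⁻⁸ × 1.72 × (303.10)⁴ = 746 W.

P ≈ 746 W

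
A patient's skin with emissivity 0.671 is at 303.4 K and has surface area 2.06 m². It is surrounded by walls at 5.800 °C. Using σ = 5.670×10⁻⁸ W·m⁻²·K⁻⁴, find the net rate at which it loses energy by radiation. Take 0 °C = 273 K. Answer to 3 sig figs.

Surroundings: T = 5.800 °C + 273 = 278.800 K.
Area A = 2.06 m².
Net radiated power P_net = εσA(T⁴ − T₀⁴) = 0.671×5.670×10⁻⁸×2.06×(303.4⁴ − 278.800⁴).
T⁴ − T₀⁴ = 8.47349×10⁹ − 6.04187×10⁹ = 2.43162×10⁹ K⁴, so P_net = 191 W.

Net loss ≈ 191 W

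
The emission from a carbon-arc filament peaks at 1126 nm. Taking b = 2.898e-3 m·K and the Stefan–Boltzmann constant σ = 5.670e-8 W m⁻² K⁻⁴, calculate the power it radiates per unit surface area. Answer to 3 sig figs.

Wien's law: T = b/λ_max = 2.898×10⁻³/1.126×10⁻⁶ = 2573.71 K.
Then I = σT⁴ = 5.670×10⁻⁸×(2573.71)⁴ = 2.49×10⁶ W/m².

I ≈ 2.49×10⁶ W/m²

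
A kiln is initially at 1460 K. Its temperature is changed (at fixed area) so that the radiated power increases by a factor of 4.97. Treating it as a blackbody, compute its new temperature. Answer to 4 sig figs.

P ∝ T⁴, so T₂/T₁ = (P₂/P₁)^(1/4) = (4.97)^(1/4) = 1.49310.
T₂ = 1460 × 1.49310 = 2180 K.

T₂ ≈ 2180 K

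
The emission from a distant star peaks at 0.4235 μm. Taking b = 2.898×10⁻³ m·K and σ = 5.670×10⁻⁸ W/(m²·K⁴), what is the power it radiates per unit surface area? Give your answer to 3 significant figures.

I ≈ 1.24×10⁸ W/m²

Wien's law: T = b/λ_max = 2.898×10⁻³/4.235×10⁻⁷ = 6842.98 K.
Then I = σT⁴ = 5.670×10⁻⁸×(6842.98)⁴ = 1.24×10⁸ W/m².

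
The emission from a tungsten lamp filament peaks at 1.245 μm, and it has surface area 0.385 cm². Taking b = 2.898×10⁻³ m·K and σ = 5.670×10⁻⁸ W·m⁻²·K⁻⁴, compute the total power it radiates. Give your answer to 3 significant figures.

P ≈ 64.1 W

Wien's law: T = b/λ_max = 2.898×10⁻³/1.245×10⁻⁶ = 2327.71 K.
Area A = 0.385 cm² = 3.85×10⁻⁵ m².
Then P = σAT⁴ = 5.670×10⁻⁸×3.85×10⁻⁵×(2327.71)⁴ = 64.1 W.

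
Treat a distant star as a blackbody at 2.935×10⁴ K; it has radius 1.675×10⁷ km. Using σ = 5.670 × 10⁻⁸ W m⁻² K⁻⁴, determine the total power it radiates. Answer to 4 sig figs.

Surface area A = 4πR² = 4π(1.675×10¹⁰ m)² = 3.52565×10²¹ m².
P = σAT⁴ = 5.670×10⁻⁸ × 3.52565×10²¹ × (2.935×10⁴)⁴ = 1.483×10³² W.

P ≈ 1.483×10³² W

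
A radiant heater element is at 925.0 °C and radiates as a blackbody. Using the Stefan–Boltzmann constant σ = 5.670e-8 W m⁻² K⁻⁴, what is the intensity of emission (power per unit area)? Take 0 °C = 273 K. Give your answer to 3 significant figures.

T = 925.0 °C + 273 = 1198.0 K.
Stefan–Boltzmann: I = σT⁴ = 5.670×10⁻⁸ × (1198.0)⁴ = 1.17×10⁵ W/m².

I ≈ 1.17×10⁵ W/m²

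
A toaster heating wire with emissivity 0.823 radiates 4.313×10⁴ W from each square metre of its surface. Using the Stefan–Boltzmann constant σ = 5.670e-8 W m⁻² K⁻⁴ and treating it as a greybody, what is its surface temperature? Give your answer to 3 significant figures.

I = εσT⁴, so T = (I/εσ)^(1/4) = (4.313×10⁴/(0.823×5.670×10⁻⁸))^(1/4) = 981 K.

T ≈ 981 K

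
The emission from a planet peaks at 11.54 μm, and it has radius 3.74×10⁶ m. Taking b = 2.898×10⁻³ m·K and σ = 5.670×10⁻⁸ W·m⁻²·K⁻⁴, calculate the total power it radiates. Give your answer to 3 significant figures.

Wien's law: T = b/λ_max = 2.898×10⁻³/1.154×10⁻⁵ = 251.127 K.
Surface area A = 4πR² = 4π(3.74×10⁶ m)² = 1.75773×10¹⁴ m².
Then P = σAT⁴ = 5.670×10⁻⁸×1.75773×10¹⁴×(251.127)⁴ = 3.96×10¹⁶ W.

P ≈ 3.96×10¹⁶ W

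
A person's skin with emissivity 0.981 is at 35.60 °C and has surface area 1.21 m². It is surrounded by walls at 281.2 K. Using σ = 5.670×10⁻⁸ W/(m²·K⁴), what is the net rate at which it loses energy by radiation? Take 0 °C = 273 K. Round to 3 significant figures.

T = 35.60 °C + 273 = 308.60 K.
Area A = 1.21 m².
Net radiated power P_net = εσA(T⁴ − T₀⁴) = 0.981×5.670×10⁻⁸×1.21×(308.60⁴ − 281.2⁴).
T⁴ − T₀⁴ = 9.06951×10⁹ − 6.25261×10⁹ = 2.81690×10⁹ K⁴, so P_net = 190 W.

Net loss ≈ 190 W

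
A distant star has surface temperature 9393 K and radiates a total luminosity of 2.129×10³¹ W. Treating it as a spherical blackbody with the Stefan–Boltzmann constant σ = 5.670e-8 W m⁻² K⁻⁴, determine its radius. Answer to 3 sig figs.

R ≈ 6.20×10¹⁰ m

L = 4πR²σT⁴ ⇒ R = √(L/(4πσT⁴)).
σT⁴ = 4.41367×10⁸ W/m², so R = √(2.129×10³¹/(4π×4.41367×10⁸)) = 6.20×10¹⁰ m.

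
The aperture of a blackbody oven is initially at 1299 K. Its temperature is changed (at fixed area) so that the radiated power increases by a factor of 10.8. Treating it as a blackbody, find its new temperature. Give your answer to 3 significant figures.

P ∝ T⁴, so T₂/T₁ = (P₂/P₁)^(1/4) = (10.8)^(1/4) = 1.81283.
T₂ = 1299 × 1.81283 = 2.35×10³ K.

T₂ ≈ 2.35×10³ K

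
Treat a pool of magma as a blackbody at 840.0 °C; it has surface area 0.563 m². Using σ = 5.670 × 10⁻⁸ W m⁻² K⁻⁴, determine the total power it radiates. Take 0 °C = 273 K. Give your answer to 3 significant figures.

P ≈ 4.90×10⁴ W

T = 840.0 °C + 273 = 1113.0 K.
Area A = 0.563 m².
P = σAT⁴ = 5.670×10⁻⁸ × 0.563 × (1113.0)⁴ = 4.90×10⁴ W.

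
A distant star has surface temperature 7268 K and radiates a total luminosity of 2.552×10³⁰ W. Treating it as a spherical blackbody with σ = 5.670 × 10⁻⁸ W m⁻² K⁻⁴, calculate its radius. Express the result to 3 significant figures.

R ≈ 3.58×10¹⁰ m

L = 4πR²σT⁴ ⇒ R = √(L/(4πσT⁴)).
σT⁴ = 1.58213×10⁸ W/m², so R = √(2.552×10³⁰/(4π×1.58213×10⁸)) = 3.58×10¹⁰ m.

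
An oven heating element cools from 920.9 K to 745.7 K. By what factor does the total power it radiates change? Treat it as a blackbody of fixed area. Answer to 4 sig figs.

P₂/P₁ ≈ 0.4299

P ∝ T⁴, so P₂/P₁ = (T₂/T₁)⁴ = (745.7/920.9)⁴ = (0.809751)⁴ = 0.4299.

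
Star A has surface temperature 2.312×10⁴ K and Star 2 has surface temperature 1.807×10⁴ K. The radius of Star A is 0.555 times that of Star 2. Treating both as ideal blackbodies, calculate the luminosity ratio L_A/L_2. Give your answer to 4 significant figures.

L ∝ R²T⁴, so L_A/L_2 = (R_A/R_2)²(T_A/T_2)⁴ = (0.555)² × (2.312×10⁴/1.807×10⁴)⁴ = 0.308025 × 2.67990 = 0.8255.

L_A/L_2 ≈ 0.8255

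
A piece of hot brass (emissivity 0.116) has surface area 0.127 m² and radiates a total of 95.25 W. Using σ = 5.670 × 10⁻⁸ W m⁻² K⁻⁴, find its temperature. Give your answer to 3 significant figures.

Area A = 0.127 m².
P = εσAT⁴ ⇒ T = (P/(εσA))^(1/4) = (95.25/(0.116×5.670×10⁻⁸×0.127))^(1/4) = 581 K.

T ≈ 581 K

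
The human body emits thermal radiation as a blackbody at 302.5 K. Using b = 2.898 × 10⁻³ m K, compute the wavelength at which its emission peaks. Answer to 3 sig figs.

Wien's displacement law: λ_max = b/T = (2.898×10⁻³ m·K)/(302.5 K) = 9.580×10⁻⁶ m.
That is 9.58 μm, in the infrared range.

λ_max ≈ 9.58 μm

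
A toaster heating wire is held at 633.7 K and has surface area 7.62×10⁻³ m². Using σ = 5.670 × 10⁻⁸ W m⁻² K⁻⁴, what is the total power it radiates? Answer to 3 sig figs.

Area A = 7.62×10⁻³ m².
P = σAT⁴ = 5.670×10⁻⁸ × 7.62×10⁻³ × (633.7)⁴ = 69.7 W.

P ≈ 69.7 W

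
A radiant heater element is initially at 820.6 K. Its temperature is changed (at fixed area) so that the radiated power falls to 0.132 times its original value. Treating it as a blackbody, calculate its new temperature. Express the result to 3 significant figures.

P ∝ T⁴, so T₂/T₁ = (P₂/P₁)^(1/4) = (0.132)^(1/4) = 0.602759.
T₂ = 820.6 × 0.602759 = 495 K.

T₂ ≈ 495 K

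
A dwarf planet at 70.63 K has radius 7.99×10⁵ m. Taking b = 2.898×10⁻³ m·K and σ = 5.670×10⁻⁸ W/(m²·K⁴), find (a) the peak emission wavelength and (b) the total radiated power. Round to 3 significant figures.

λ_max ≈ 41.0 μm; P ≈ 1.13×10¹³ W

(a) λ_max = b/T = 2.898×10⁻³/70.63 = 4.103×10⁻⁵ m = 41.0 μm.
Surface area A = 4πR² = 4π(7.99×10⁵ m)² = 8.02238×10¹² m².
(b) P = σAT⁴ = 5.670×10⁻⁸×8.02238×10¹²×(70.63)⁴ = 1.13×10¹³ W.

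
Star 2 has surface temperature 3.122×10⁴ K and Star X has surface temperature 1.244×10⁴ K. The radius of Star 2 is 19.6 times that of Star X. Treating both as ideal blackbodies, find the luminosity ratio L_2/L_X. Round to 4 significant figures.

L ∝ R²T⁴, so L_2/L_X = (R_2/R_X)²(T_2/T_X)⁴ = (19.6)² × (3.122×10⁴/1.244×10⁴)⁴ = 384.16 × 39.6689 = 1.524×10⁴.

L_2/L_X ≈ 1.524×10⁴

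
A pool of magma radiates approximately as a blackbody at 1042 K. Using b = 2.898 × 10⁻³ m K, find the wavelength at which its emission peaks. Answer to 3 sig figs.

λ_max ≈ 2.78×10³ nm

Wien's displacement law: λ_max = b/T = (2.898×10⁻³ m·K)/(1042 K) = 2.781×10⁻⁶ m.
That is 2.78×10³ nm, in the infrared range.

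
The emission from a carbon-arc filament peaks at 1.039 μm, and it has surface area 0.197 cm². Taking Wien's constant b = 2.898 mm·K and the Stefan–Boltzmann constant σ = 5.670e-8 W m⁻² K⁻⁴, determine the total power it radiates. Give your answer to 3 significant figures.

Wien's law: T = b/λ_max = 2.898×10⁻³/1.039×10⁻⁶ = 2789.22 K.
Area A = 0.197 cm² = 1.97×10⁻⁵ m².
Then P = σAT⁴ = 5.670×10⁻⁸×1.97×10⁻⁵×(2789.22)⁴ = 67.6 W.

P ≈ 67.6 W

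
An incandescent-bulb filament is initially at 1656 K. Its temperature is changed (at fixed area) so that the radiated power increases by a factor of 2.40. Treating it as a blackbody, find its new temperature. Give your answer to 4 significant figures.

P ∝ T⁴, so T₂/T₁ = (P₂/P₁)^(1/4) = (2.40)^(1/4) = 1.24467.
T₂ = 1656 × 1.24467 = 2061 K.

T₂ ≈ 2061 K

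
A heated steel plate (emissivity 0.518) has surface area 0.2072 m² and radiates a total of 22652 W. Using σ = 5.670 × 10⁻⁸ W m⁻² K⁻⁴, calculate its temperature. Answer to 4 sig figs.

Area A = 0.2072 m².
P = εσAT⁴ ⇒ T = (P/(εσA))^(1/4) = (22652/(0.518×5.670×10⁻⁸×0.2072))^(1/4) = 1389 K.

T ≈ 1389 K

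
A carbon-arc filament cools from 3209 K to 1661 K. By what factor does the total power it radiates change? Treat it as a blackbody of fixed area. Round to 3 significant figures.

P ∝ T⁴, so P₂/P₁ = (T₂/T₁)⁴ = (1661/3209)⁴ = (0.517607)⁴ = 0.0718.

P₂/P₁ ≈ 0.0718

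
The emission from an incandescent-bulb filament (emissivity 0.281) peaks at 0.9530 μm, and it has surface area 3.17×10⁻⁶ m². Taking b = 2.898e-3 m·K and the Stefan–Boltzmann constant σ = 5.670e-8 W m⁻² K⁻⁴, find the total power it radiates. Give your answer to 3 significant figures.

P ≈ 4.32 W

Wien's law: T = b/λ_max = 2.898×10⁻³/9.530×10⁻⁷ = 3040.92 K.
Area A = 3.17×10⁻⁶ m².
Then P = εσAT⁴ = 0.281×5.670×10⁻⁸×3.17×10⁻⁶×(3040.92)⁴ = 4.32 W.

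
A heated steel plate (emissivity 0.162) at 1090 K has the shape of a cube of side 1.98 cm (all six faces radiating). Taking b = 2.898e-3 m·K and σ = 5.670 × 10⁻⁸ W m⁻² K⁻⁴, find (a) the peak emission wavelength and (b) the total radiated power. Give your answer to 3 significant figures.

λ_max ≈ 2.66×10³ nm; P ≈ 30.5 W

(a) λ_max = b/T = 2.898×10⁻³/1090 = 2.659×10⁻⁶ m = 2.66×10³ nm.
Area A = 6s² = 6×(0.0198 m)² = 2.35224×10⁻³ m².
(b) P = εσAT⁴ = 0.162×5.670×10⁻⁸×2.35224×10⁻³×(1090)⁴ = 30.5 W.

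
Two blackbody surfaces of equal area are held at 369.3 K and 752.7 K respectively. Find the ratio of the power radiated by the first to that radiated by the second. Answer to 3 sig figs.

P₁/P₂ ≈ 0.0579

With equal areas, P₁/P₂ = (T₁/T₂)⁴ = (369.3/752.7)⁴ = 0.0579.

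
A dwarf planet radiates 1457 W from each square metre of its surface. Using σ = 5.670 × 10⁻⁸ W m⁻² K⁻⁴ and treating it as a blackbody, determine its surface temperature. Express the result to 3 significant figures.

I = σT⁴, so T = (I/σ)^(1/4) = (1457/(5.670×10⁻⁸))^(1/4) = 400 K.

T ≈ 400 K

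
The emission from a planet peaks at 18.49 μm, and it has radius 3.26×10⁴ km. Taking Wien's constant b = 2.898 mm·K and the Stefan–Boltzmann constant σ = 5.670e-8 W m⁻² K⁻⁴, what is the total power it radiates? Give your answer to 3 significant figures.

P ≈ 4.57×10¹⁷ W

Wien's law: T = b/λ_max = 2.898×10⁻³/1.849×10⁻⁵ = 156.733 K.
Surface area A = 4πR² = 4π(3.26×10⁷ m)² = 1.33550×10¹⁶ m².
Then P = σAT⁴ = 5.670×10⁻⁸×1.33550×10¹⁶×(156.733)⁴ = 4.57×10¹⁷ W.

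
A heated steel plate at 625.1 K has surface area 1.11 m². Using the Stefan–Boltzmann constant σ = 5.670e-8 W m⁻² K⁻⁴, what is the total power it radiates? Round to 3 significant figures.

Area A = 1.11 m².
P = σAT⁴ = 5.670×10⁻⁸ × 1.11 × (625.1)⁴ = 9.61×10³ W.

P ≈ 9.61×10³ W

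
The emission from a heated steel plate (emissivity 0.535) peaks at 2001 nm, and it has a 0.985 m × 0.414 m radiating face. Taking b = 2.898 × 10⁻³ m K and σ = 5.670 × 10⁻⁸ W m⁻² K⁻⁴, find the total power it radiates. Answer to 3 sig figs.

Wien's law: T = b/λ_max = 2.898×10⁻³/2.001×10⁻⁶ = 1448.28 K.
Area A = 0.985 × 0.414 = 0.40779 m².
Then P = εσAT⁴ = 0.535×5.670×10⁻⁸×0.40779×(1448.28)⁴ = 5.44×10⁴ W.

P ≈ 5.44×10⁴ W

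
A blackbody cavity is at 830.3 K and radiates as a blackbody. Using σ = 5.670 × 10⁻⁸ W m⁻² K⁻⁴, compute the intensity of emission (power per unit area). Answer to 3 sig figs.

Stefan–Boltzmann: I = σT⁴ = 5.670×10⁻⁸ × (830.3)⁴ = 2.69×10⁴ W/m².

I ≈ 2.69×10⁴ W/m²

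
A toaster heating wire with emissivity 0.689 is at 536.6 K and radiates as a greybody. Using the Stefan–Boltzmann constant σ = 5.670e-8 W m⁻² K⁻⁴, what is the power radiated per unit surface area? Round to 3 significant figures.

Stefan–Boltzmann: I = εσT⁴ = 0.689 × 5.670×10⁻⁸ × (536.6)⁴ = 3.24×10³ W/m².

I ≈ 3.24×10³ W/m²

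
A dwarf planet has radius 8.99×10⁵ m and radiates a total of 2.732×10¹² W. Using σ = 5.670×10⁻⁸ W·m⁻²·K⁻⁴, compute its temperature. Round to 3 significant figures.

Surface area A = 4πR² = 4π(8.99×10⁵ m)² = 1.01562×10¹³ m².
P = σAT⁴ ⇒ T = (P/(σA))^(1/4) = (2.732×10¹²/(5.670×10⁻⁸×1.01562×10¹³))^(1/4) = 46.7 K.

T ≈ 46.7 K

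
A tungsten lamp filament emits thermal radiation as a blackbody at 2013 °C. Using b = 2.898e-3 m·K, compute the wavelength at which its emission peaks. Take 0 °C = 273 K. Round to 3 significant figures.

λ_max ≈ 1.27×10³ nm

T = 2013 °C + 273 = 2286 K.
Wien's displacement law: λ_max = b/T = (2.898×10⁻³ m·K)/(2286 K) = 1.268×10⁻⁶ m.
That is 1.27×10³ nm, in the infrared range.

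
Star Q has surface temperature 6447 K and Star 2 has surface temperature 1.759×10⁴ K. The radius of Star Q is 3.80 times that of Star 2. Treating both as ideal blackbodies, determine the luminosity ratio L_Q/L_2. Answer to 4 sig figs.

L_Q/L_2 ≈ 0.2606

L ∝ R²T⁴, so L_Q/L_2 = (R_Q/R_2)²(T_Q/T_2)⁴ = (3.80)² × (6447/1.759×10⁴)⁴ = 14.44 × 0.0180454 = 0.2606.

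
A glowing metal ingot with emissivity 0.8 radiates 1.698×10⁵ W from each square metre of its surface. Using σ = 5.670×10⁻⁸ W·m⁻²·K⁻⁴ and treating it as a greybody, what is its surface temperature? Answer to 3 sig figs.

I = εσT⁴, so T = (I/εσ)^(1/4) = (1.698×10⁵/(0.8×5.670×10⁻⁸))^(1/4) = 1.39×10³ K.

T ≈ 1.39×10³ K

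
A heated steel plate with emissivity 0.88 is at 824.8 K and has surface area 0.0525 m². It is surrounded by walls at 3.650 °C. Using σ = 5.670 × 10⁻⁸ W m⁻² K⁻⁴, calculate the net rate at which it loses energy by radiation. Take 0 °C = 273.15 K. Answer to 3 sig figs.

Surroundings: T = 3.650 °C + 273.15 = 276.800 K.
Area A = 0.0525 m².
Net radiated power P_net = εσA(T⁴ − T₀⁴) = 0.88×5.670×10⁻⁸×0.0525×(824.8⁴ − 276.800⁴).
T⁴ − T₀⁴ = 4.62801×10¹¹ − 5.87035×10⁹ = 4.56931×10¹¹ K⁴, so P_net = 1.20×10³ W.

Net loss ≈ 1.20×10³ W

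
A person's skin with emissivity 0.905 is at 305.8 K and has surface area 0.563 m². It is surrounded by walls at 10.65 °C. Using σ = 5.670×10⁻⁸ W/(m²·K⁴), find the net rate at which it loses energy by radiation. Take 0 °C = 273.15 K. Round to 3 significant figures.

Surroundings: T = 10.65 °C + 273.15 = 283.80 K.
Area A = 0.563 m².
Net radiated power P_net = εσA(T⁴ − T₀⁴) = 0.905×5.670×10⁻⁸×0.563×(305.8⁴ − 283.80⁴).
T⁴ − T₀⁴ = 8.74480×10⁹ − 6.48708×10⁹ = 2.25772×10⁹ K⁴, so P_net = 65.2 W.

Net loss ≈ 65.2 W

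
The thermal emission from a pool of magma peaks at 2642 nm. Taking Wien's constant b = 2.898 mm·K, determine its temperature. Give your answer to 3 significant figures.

T ≈ 1.10×10³ K

Wien's law gives T = b/λ_max = (2.898×10⁻³ m·K)/(2.642×10⁻⁶ m) = 1.10×10³ K.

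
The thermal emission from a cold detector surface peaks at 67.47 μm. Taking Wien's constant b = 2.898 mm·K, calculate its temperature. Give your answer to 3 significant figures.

Wien's law gives T = b/λ_max = (2.898×10⁻³ m·K)/(6.747×10⁻⁵ m) = 43.0 K.

T ≈ 43.0 K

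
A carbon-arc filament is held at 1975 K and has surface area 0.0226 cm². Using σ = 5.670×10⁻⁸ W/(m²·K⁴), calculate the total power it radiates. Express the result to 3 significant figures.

P ≈ 1.95 W

Area A = 0.0226 cm² = 2.26×10⁻⁶ m².
P = σAT⁴ = 5.670×10⁻⁸ × 2.26×10⁻⁶ × (1975)⁴ = 1.95 W.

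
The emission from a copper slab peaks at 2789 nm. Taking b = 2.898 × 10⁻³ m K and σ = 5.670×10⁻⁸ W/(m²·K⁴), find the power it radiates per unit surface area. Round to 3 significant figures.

I ≈ 6.61×10⁴ W/m²

Wien's law: T = b/λ_max = 2.898×10⁻³/2.789×10⁻⁶ = 1039.08 K.
Then I = σT⁴ = 5.670×10⁻⁸×(1039.08)⁴ = 6.61×10⁴ W/m².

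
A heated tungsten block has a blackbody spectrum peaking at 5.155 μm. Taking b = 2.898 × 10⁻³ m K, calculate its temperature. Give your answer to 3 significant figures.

Wien's law gives T = b/λ_max = (2.898×10⁻³ m·K)/(5.155×10⁻⁶ m) = 562 K.

T ≈ 562 K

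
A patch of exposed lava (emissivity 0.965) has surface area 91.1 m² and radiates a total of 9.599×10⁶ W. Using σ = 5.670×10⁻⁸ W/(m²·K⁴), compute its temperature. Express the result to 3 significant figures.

Area A = 91.1 m².
P = εσAT⁴ ⇒ T = (P/(εσA))^(1/4) = (9.599×10⁶/(0.965×5.670×10⁻⁸×91.1))^(1/4) = 1.18×10³ K.

T ≈ 1.18×10³ K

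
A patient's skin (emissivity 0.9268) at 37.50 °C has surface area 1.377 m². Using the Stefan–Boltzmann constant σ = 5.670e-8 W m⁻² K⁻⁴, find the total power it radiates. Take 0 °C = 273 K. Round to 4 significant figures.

T = 37.50 °C + 273 = 310.50 K.
Area A = 1.377 m².
P = εσAT⁴ = 0.9268 × 5.670×10⁻⁸ × 1.377 × (310.50)⁴ = 672.6 W.

P ≈ 672.6 W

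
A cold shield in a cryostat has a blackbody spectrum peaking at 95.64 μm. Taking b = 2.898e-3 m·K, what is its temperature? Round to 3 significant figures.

T ≈ 30.3 K

Wien's law gives T = b/λ_max = (2.898×10⁻³ m·K)/(9.564×10⁻⁵ m) = 30.3 K.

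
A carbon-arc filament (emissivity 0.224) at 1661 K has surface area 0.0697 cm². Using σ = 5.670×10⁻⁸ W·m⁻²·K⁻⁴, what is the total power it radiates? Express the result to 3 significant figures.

P ≈ 0.674 W

Area A = 0.0697 cm² = 6.97×10⁻⁶ m².
P = εσAT⁴ = 0.224 × 5.670×10⁻⁸ × 6.97×10⁻⁶ × (1661)⁴ = 0.674 W.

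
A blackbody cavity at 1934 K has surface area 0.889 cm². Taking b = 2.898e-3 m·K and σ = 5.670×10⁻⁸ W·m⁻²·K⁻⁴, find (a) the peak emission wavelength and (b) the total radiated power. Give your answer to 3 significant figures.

λ_max ≈ 1.50×10³ nm; P ≈ 70.5 W

(a) λ_max = b/T = 2.898×10⁻³/1934 = 1.498×10⁻⁶ m = 1.50×10³ nm.
Area A = 0.889 cm² = 8.89×10⁻⁵ m².
(b) P = σAT⁴ = 5.670×10⁻⁸×8.89×10⁻⁵×(1934)⁴ = 70.5 W.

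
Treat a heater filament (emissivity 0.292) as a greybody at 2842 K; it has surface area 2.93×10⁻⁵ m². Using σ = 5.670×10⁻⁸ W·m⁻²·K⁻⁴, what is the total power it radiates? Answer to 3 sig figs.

P ≈ 31.6 W

Area A = 2.93×10⁻⁵ m².
P = εσAT⁴ = 0.292 × 5.670×10⁻⁸ × 2.93×10⁻⁵ × (2842)⁴ = 31.6 W.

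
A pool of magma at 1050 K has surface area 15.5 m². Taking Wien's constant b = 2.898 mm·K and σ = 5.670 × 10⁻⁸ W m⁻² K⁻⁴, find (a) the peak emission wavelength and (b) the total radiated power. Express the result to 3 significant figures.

(a) λ_max = b/T = 2.898×10⁻³/1050 = 2.760×10⁻⁶ m = 2.76 μm.
Area A = 15.5 m².
(b) P = σAT⁴ = 5.670×10⁻⁸×15.5×(1050)⁴ = 1.07×10⁶ W.

λ_max ≈ 2.76 μm; P ≈ 1.07×10⁶ W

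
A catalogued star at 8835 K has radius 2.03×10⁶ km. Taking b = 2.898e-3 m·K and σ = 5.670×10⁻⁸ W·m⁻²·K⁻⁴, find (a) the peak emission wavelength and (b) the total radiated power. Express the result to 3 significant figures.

(a) λ_max = b/T = 2.898×10⁻³/8835 = 3.280×10⁻⁷ m = 0.328 μm.
Surface area A = 4πR² = 4π(2.03×10⁹ m)² = 5.17848×10¹⁹ m².
(b) P = σAT⁴ = 5.670×10⁻⁸×5.17848×10¹⁹×(8835)⁴ = 1.79×10²⁸ W.

λ_max ≈ 0.328 μm; P ≈ 1.79×10²⁸ W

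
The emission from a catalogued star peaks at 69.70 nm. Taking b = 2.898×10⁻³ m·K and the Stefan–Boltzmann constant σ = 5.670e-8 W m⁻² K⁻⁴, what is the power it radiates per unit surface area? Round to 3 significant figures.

Wien's law: T = b/λ_max = 2.898×10⁻³/6.970×10⁻⁸ = 41578.2 K.
Then I = σT⁴ = 5.670×10⁻⁸×(41578.2)⁴ = 1.69×10¹¹ W/m².

I ≈ 1.69×10¹¹ W/m²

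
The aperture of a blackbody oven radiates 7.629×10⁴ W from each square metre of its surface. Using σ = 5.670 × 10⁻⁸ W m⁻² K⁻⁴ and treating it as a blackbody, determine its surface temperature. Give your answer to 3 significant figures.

I = σT⁴, so T = (I/σ)^(1/4) = (7.629×10⁴/(5.670×10⁻⁸))^(1/4) = 1.08×10³ K.

T ≈ 1.08×10³ K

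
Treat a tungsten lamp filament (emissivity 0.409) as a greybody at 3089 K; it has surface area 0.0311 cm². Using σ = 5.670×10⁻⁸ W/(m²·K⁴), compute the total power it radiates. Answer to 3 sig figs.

P ≈ 6.57 W

Area A = 0.0311 cm² = 3.11×10⁻⁶ m².
P = εσAT⁴ = 0.409 × 5.670×10⁻⁸ × 3.11×10⁻⁶ × (3089)⁴ = 6.57 W.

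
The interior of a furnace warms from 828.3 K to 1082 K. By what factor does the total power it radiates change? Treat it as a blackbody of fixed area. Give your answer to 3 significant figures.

P ∝ T⁴, so P₂/P₁ = (T₂/T₁)⁴ = (1082/828.3)⁴ = (1.30629)⁴ = 2.91.

P₂/P₁ ≈ 2.91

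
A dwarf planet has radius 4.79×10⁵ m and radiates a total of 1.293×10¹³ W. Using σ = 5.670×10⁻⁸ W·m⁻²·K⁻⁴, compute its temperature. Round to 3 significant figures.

T ≈ 94.3 K

Surface area A = 4πR² = 4π(4.79×10⁵ m)² = 2.88324×10¹² m².
P = σAT⁴ ⇒ T = (P/(σA))^(1/4) = (1.293×10¹³/(5.670×10⁻⁸×2.88324×10¹²))^(1/4) = 94.3 K.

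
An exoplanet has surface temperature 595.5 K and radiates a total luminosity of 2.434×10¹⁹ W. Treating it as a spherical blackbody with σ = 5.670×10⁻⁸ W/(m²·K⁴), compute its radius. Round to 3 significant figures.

R ≈ 1.65×10⁷ m

L = 4πR²σT⁴ ⇒ R = √(L/(4πσT⁴)).
σT⁴ = 7130.34 W/m², so R = √(2.434×10¹⁹/(4π×7130.34)) = 1.65×10⁷ m.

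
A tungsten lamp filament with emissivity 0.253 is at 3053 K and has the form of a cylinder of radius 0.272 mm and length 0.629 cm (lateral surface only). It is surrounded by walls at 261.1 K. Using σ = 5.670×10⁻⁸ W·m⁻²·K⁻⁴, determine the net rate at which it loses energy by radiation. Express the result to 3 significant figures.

Net loss ≈ 13.4 W

Lateral area A = 2πrL = 2π×2.72×10⁻⁴×6.29×10⁻³ = 1.07498×10⁻⁵ m².
Net radiated power P_net = εσA(T⁴ − T₀⁴) = 0.253×5.670×10⁻⁸×1.07498×10⁻⁵×(3053⁴ − 261.1⁴).
T⁴ − T₀⁴ = 8.68775×10¹³ − 4.64759×10⁹ = 8.68729×10¹³ K⁴, so P_net = 13.4 W.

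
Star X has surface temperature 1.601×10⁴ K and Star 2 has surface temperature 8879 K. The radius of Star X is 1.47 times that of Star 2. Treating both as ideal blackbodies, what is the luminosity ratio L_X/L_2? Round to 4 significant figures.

L_X/L_2 ≈ 22.84

L ∝ R²T⁴, so L_X/L_2 = (R_X/R_2)²(T_X/T_2)⁴ = (1.47)² × (1.601×10⁴/8879)⁴ = 2.1609 × 10.5708 = 22.84.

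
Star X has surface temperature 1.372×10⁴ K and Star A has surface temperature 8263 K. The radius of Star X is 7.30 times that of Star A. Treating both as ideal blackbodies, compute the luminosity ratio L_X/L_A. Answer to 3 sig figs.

L ∝ R²T⁴, so L_X/L_A = (R_X/R_A)²(T_X/T_A)⁴ = (7.30)² × (1.372×10⁴/8263)⁴ = 53.29 × 7.60091 = 405.

L_X/L_A ≈ 405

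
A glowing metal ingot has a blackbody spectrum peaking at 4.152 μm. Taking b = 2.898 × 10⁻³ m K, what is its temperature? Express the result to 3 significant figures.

T ≈ 698 K

Wien's law gives T = b/λ_max = (2.898×10⁻³ m·K)/(4.152×10⁻⁶ m) = 698 K.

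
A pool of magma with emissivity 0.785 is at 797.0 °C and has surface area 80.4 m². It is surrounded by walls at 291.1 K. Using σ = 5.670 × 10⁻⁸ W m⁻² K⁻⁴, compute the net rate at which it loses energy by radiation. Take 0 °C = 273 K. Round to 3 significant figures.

T = 797.0 °C + 273 = 1070.0 K.
Area A = 80.4 m².
Net radiated power P_net = εσA(T⁴ − T₀⁴) = 0.785×5.670×10⁻⁸×80.4×(1070.0⁴ − 291.1⁴).
T⁴ − T₀⁴ = 1.31080×10¹² − 7.18073×10⁹ = 1.30362×10¹² K⁴, so P_net = 4.67×10⁶ W.

Net loss ≈ 4.67×10⁶ W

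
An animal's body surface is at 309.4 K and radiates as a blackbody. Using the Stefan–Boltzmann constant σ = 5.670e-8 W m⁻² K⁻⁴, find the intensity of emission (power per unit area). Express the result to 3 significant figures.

I ≈ 520 W/m²

Stefan–Boltzmann: I = σT⁴ = 5.670×10⁻⁸ × (309.4)⁴ = 520 W/m².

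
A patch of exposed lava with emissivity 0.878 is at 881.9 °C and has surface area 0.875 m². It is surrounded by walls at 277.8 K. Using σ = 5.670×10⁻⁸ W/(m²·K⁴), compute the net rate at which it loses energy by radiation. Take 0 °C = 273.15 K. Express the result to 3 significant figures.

T = 881.9 °C + 273.15 = 1155.05 K.
Area A = 0.875 m².
Net radiated power P_net = εσA(T⁴ − T₀⁴) = 0.878×5.670×10⁻⁸×0.875×(1155.05⁴ − 277.8⁴).
T⁴ − T₀⁴ = 1.77993×10¹² − 5.95565×10⁹ = 1.77397×10¹² K⁴, so P_net = 7.73×10⁴ W.

Net loss ≈ 7.73×10⁴ W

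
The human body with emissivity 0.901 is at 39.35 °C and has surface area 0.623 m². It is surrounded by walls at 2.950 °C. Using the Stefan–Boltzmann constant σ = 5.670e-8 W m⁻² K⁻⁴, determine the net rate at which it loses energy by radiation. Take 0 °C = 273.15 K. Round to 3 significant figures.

Net loss ≈ 119 W

T = 39.35 °C + 273.15 = 312.50 K.
Surroundings: T = 2.950 °C + 273.15 = 276.100 K.
Area A = 0.623 m².
Net radiated power P_net = εσA(T⁴ − T₀⁴) = 0.901×5.670×10⁻⁸×0.623×(312.50⁴ − 276.100⁴).
T⁴ − T₀⁴ = 9.53674×10⁹ − 5.81120×10⁹ = 3.72554×10⁹ K⁴, so P_net = 119 W.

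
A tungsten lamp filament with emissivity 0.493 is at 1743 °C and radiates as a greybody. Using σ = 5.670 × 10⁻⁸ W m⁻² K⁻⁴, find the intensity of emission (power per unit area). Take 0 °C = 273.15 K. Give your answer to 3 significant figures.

I ≈ 4.62×10⁵ W/m²

T = 1743 °C + 273.15 = 2016.15 K.
Stefan–Boltzmann: I = εσT⁴ = 0.493 × 5.670×10⁻⁸ × (2016.15)⁴ = 4.62×10⁵ W/m².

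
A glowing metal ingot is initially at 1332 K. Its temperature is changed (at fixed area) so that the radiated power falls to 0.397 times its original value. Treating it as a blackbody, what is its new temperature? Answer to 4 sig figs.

T₂ ≈ 1057 K

P ∝ T⁴, so T₂/T₁ = (P₂/P₁)^(1/4) = (0.397)^(1/4) = 0.793775.
T₂ = 1332 × 0.793775 = 1057 K.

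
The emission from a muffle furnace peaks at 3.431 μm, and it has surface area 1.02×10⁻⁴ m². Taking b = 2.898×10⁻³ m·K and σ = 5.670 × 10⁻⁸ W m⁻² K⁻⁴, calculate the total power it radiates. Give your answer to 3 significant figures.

P ≈ 2.94 W

Wien's law: T = b/λ_max = 2.898×10⁻³/3.431×10⁻⁶ = 844.652 K.
Area A = 1.02×10⁻⁴ m².
Then P = σAT⁴ = 5.670×10⁻⁸×1.02×10⁻⁴×(844.652)⁴ = 2.94 W.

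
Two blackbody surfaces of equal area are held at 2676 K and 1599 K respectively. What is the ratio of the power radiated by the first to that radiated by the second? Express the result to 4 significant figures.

P₁/P₂ ≈ 7.844

With equal areas, P₁/P₂ = (T₁/T₂)⁴ = (2676/1599)⁴ = 7.844.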